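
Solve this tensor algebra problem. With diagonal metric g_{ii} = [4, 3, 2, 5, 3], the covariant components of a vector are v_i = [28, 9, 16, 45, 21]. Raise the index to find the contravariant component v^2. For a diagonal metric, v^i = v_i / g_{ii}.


To raise an index with a diagonal metric: v^i = v_i / g_{ii}.
For index 2: v_2 = 9, g_{22} = 3
v^2 = 9 / 3 = 3

3


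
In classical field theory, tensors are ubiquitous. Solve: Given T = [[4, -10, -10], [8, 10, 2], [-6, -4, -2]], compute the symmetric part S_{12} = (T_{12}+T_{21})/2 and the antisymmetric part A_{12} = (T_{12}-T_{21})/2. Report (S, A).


T_{12} = -10
T_{21} = 8
S_{12} = (-10 + 8)/2 = -2/2 = -1
A_{12} = (-10 - 8)/2 = -18/2 = -9
Check: S + A = -1 + -9 = -10 = T_{12}.

(-1, -9)


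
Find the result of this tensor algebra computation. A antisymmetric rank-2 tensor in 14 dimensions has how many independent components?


A antisymmetric rank-2 tensor in d dimensions has d(d-1)/2 independent components.
d = 14
d(d-1)/2 = 14 * 13 / 2 = 182 / 2 = 91

91


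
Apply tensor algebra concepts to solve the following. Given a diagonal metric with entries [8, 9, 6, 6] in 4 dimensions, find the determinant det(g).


For a diagonal metric, the determinant is the product of diagonal entries.
Diagonal entries: 8, 9, 6, 6
det(g) = 8 * 9 * 6 * 6 = 2592

2592


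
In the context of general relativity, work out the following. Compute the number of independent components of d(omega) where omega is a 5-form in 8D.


The exterior derivative of a p-form is a (p+1)-form.
Its number of independent components is C(n, p+1).
n = 8, p+1 = 6
C(8, 6) = 28

28


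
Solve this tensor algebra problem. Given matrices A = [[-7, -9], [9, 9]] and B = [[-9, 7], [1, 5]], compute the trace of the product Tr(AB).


Tr(AB) = sum_i (AB)_{ii} where (AB)_{ii} = sum_k A_{ik} B_{ki}.
(AB)_{11} = -7*-9 + -9*1 = 54
(AB)_{22} = 9*7 + 9*5 = 108
Tr(AB) = 54 + 108 = 162

162


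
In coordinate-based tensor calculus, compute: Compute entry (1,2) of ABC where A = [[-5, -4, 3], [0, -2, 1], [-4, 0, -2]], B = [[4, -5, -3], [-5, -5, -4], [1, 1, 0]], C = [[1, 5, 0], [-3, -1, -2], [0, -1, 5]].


(ABC)_{12} = sum_m (AB)_{1m} C_{m2}. First compute row 1 of AB.
(AB)_{11} = -5*4 + -4*-5 + 3*1 = 3
(AB)_{12} = -5*-5 + -4*-5 + 3*1 = 48
(AB)_{13} = -5*-3 + -4*-4 + 3*0 = 31
Now contract with column 2 of C:
(AB)_{11} * C_{12} = 3 * 5 = 15
(AB)_{12} * C_{22} = 48 * -1 = -48
(AB)_{13} * C_{32} = 31 * -1 = -31
(ABC)_{12} = 15 + -48 + -31 = -64

-64


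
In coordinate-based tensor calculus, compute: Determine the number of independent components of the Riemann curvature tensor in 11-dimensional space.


The Riemann tensor in d dimensions has d^2(d^2 - 1)/12 independent components.
d = 11, so d^2 = 121
d^2 - 1 = 120
d^2(d^2 - 1) = 121 * 120 = 14520
Divide by 12: 14520 / 12 = 1210

1210


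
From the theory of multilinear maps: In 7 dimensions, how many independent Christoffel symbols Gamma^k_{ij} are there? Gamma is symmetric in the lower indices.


Christoffel symbols Gamma^k_{ij} are symmetric in i,j, so there are d * d(d+1)/2 independent symbols.
d = 7
d(d+1)/2 = 7 * 8 / 2 = 28
Total = 7 * 28 = 196

196


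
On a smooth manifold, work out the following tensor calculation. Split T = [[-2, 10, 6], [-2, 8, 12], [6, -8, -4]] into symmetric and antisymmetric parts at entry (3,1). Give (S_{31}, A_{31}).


T_{31} = 6
T_{13} = 6
S_{31} = (6 + 6)/2 = 12/2 = 6
A_{31} = (6 - 6)/2 = 0/2 = 0
Check: S + A = 6 + 0 = 6 = T_{31}.

(6, 0)


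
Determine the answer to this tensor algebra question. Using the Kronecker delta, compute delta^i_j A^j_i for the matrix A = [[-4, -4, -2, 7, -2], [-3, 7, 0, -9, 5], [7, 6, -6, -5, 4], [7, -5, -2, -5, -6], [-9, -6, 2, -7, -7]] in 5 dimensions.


The contraction (trace) of a rank-2 tensor is the sum of its diagonal elements.
Diagonal entries: A[1,1] = -4, A[2,2] = 7, A[3,3] = -6, A[4,4] = -5, A[5,5] = -7
Tr(A) = -4 + 7 + -6 + -5 + -7 = -15

-15


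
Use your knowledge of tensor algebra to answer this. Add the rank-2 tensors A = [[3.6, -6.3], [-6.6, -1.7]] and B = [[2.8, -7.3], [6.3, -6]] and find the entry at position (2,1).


Tensor addition is component-wise: (A + B)_{ij} = A_{ij} + B_{ij}.
A_{21} = -6.6
B_{21} = 6.3
(A + B)_{21} = -6.6 + 6.3 = -0.3

-0.3


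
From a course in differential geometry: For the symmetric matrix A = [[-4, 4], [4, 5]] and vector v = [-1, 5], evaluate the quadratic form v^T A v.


First compute Av:
(Av)_1 = -4*-1 + 4*5 = 24
(Av)_2 = 4*-1 + 5*5 = 21
Av = [24, 21]
Then v^T (Av) = -1*24 + 5*21
= -24 + 105 = 81

81


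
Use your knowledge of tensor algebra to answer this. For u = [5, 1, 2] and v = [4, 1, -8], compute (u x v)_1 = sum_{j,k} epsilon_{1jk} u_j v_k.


(u x v)_1 = sum_{j,k} epsilon_{1jk} u_j v_k. Only permutations of (1,2,3) contribute; the two non-zero terms are:
eps_{123} u_2 v_3 = 1 * 1 * -8 = -8
eps_{132} u_3 v_2 = -1 * 2 * 1 = -2
(u x v)_1 = -10

-10


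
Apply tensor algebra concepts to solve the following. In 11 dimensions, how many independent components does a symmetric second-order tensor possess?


A symmetric rank-2 tensor in d dimensions has d(d+1)/2 independent components.
d = 11
d(d+1)/2 = 11 * 12 / 2 = 132 / 2 = 66

66


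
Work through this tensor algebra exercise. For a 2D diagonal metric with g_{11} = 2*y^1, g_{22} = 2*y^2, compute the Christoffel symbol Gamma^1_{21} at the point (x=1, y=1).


For a diagonal metric, Gamma^k_{ij} = (1/2) g^{kk} (dg_{ik}/dx_j + dg_{jk}/dx_i - dg_{ij}/dx_k).
The metric is diagonal, so g_{ab} = 0 for a != b.
At the given point: g_{11} = 2, g_{22} = 2
g^{11} = 1/2
dg_{21}/dx_1 = 0 (off-diagonal)
dg_{11}/dx_2 = dg_{11}/dx_2 = 2
dg_{21}/dx_1 = 0 (off-diagonal)
Numerator = 0 + 2 - 0 = 2
Gamma^1_{21} = 2 / (2 * 2) = 1/2

1/2


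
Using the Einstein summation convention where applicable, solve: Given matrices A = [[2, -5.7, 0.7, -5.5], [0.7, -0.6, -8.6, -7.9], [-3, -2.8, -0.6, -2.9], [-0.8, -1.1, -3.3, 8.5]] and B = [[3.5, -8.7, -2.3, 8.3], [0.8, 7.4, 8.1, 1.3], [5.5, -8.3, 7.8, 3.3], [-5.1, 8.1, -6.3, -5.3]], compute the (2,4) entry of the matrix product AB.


(AB)_{ij} = sum_k A_{ik} B_{kj}.
For i=2, j=4:
A_{21} * B_{14} = 0.7 * 8.3 = 5.81
A_{22} * B_{24} = -0.6 * 1.3 = -0.78
A_{23} * B_{34} = -8.6 * 3.3 = -28.38
A_{24} * B_{44} = -7.9 * -5.3 = 41.87
Sum = 5.81 + -0.78 + -28.38 + 41.87 = 18.52

18.52


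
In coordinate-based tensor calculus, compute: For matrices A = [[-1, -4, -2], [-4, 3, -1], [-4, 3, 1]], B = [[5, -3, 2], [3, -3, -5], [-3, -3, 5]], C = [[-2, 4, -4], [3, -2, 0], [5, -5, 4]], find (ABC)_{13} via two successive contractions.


(ABC)_{13} = sum_m (AB)_{1m} C_{m3}. First compute row 1 of AB.
(AB)_{11} = -1*5 + -4*3 + -2*-3 = -11
(AB)_{12} = -1*-3 + -4*-3 + -2*-3 = 21
(AB)_{13} = -1*2 + -4*-5 + -2*5 = 8
Now contract with column 3 of C:
(AB)_{11} * C_{13} = -11 * -4 = 44
(AB)_{12} * C_{23} = 21 * 0 = 0
(AB)_{13} * C_{33} = 8 * 4 = 32
(ABC)_{13} = 44 + 0 + 32 = 76

76


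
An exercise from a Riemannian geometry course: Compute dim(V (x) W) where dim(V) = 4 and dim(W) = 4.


The dimension of a tensor product is the product of dimensions.
dim(V) = 4, dim(W) = 4
dim(V (x) W) = 4 * 4 = 16

16


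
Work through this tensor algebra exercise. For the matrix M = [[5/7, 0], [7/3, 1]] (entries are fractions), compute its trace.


The trace is the sum of diagonal entries.
Diagonal: M[1,1] = 5/7, M[2,2] = 1
Tr(M) = 5/7 + 1
Computing step by step:
After adding M[1,1]: 5/7
After adding M[2,2]: 12/7
Tr(M) = 12/7

12/7


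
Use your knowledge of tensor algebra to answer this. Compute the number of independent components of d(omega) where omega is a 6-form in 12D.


The exterior derivative of a p-form is a (p+1)-form.
Its number of independent components is C(n, p+1).
n = 12, p+1 = 7
C(12, 7) = 792

792


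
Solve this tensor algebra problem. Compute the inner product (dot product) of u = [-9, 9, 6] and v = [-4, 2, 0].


The inner product u . v = sum of u_i * v_i.
Term-by-term: -9 * -4, 9 * 2, 6 * 0
Products: 36, 18, 0
Sum = 36 + 18 + 0 = 54

54


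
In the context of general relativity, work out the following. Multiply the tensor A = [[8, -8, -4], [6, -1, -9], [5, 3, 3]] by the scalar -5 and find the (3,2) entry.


Scalar multiplication: (cA)_{ij} = c * A_{ij}.
c = -5
A_{32} = 3
(cA)_{32} = -5 * 3 = -15

-15


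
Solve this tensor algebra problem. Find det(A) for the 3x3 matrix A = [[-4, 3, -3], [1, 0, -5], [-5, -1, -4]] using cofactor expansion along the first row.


Expanding along the first row, det(A) = a11*M_11 - a12*M_12 + a13*M_13, where M_1j is the (1,j) minor.
Minor M_11 = 0*-4 - -5*-1 = -5
Minor M_12 = 1*-4 - -5*-5 = -29
Minor M_13 = 1*-1 - 0*-5 = -1
det = -4*(-5) - 3*(-29) + -3*(-1)
    = 20 - -87 + 3
    = 110

110


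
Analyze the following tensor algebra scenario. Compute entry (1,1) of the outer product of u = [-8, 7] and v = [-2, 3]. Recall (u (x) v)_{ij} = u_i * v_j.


The outer product entry T_{ij} = u_i * v_j.
We need i=1, j=1.
u_1 = -8, v_1 = -2
T_{1,1} = -8 * -2 = 16

16


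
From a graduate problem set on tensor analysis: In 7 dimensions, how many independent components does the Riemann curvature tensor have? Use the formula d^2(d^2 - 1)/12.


The Riemann tensor in d dimensions has d^2(d^2 - 1)/12 independent components.
d = 7, so d^2 = 49
d^2 - 1 = 48
d^2(d^2 - 1) = 49 * 48 = 2352
Divide by 12: 2352 / 12 = 196

196


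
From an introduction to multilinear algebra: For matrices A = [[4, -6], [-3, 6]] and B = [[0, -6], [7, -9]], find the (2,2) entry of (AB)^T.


(AB)^T_{ij} = (AB)_{ji} = sum_k A_{jk} B_{ki}.
For i=2, j=2 we need (AB)_{22}:
A_{21} * B_{12} = -3 * -6 = 18
A_{22} * B_{22} = 6 * -9 = -54
Sum = 18 + -54 = -36

-36


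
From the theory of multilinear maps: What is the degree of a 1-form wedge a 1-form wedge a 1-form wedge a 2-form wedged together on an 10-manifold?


The degree of a wedge product is the sum of the degrees of the individual forms.
Degrees: 1, 1, 1, 2
Total degree = 1 + 1 + 1 + 2 = 5

5


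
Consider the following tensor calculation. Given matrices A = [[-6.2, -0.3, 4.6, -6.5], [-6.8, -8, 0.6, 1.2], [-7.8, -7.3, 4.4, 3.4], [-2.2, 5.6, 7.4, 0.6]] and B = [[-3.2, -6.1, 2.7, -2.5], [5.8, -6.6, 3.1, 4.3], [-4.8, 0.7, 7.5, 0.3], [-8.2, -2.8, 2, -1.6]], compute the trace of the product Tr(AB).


Tr(AB) = sum_i (AB)_{ii} where (AB)_{ii} = sum_k A_{ik} B_{ki}.
(AB)_{11} = -6.2*-3.2 + -0.3*5.8 + 4.6*-4.8 + -6.5*-8.2 = 49.32
(AB)_{22} = -6.8*-6.1 + -8*-6.6 + 0.6*0.7 + 1.2*-2.8 = 91.34
(AB)_{33} = -7.8*2.7 + -7.3*3.1 + 4.4*7.5 + 3.4*2 = -3.89
(AB)_{44} = -2.2*-2.5 + 5.6*4.3 + 7.4*0.3 + 0.6*-1.6 = 30.84
Tr(AB) = 49.32 + 91.34 + -3.89 + 30.84 = 167.61

167.61


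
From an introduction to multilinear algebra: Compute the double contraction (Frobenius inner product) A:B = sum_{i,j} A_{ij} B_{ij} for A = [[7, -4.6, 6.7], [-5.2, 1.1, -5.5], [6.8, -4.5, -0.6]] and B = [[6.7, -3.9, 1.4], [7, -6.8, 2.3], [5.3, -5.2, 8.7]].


A:B = sum over all i,j of A_{ij} * B_{ij}.
Row 1: 7*6.7=46.9, -4.6*-3.9=17.94, 6.7*1.4=9.38 => row sum = 74.22
Row 2: -5.2*7=-36.4, 1.1*-6.8=-7.48, -5.5*2.3=-12.65 => row sum = -56.53
Row 3: 6.8*5.3=36.04, -4.5*-5.2=23.4, -0.6*8.7=-5.22 => row sum = 54.22
Total = 74.22 + -56.53 + 54.22 = 71.91

71.91


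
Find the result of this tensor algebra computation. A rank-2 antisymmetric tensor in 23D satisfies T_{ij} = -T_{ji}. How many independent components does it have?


An antisymmetric rank-2 tensor satisfies A_{ij} = -A_{ji}, so diagonal entries are zero.
The independent components are the upper-triangular entries: C(n, 2) = n(n-1)/2.
n = 23
C(23, 2) = 23 * 22 / 2 = 506 / 2 = 253

253


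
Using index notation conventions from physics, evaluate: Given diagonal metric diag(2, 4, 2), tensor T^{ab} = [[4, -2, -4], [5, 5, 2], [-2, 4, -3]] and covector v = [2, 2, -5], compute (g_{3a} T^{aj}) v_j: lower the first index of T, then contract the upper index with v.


Step 1: lower the first index. For a diagonal metric, g_{ia} T^{aj} = g_{ii} T^{ij} (no sum on i).
g_{33} = 2
S_3{}^1 = 2 * T^{31} = 2 * -2 = -4
S_3{}^2 = 2 * T^{32} = 2 * 4 = 8
S_3{}^3 = 2 * T^{33} = 2 * -3 = -6
Step 2: contract S_3{}^j with v_j.
S_3{}^1 * v_1 = -4 * 2 = -8
S_3{}^2 * v_2 = 8 * 2 = 16
S_3{}^3 * v_3 = -6 * -5 = 30
Result = -8 + 16 + 30 = 38

38


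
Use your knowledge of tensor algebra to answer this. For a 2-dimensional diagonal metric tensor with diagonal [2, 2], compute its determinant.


For a diagonal metric, the determinant is the product of diagonal entries.
Diagonal entries: 2, 2
det(g) = 2 * 2 = 4

4


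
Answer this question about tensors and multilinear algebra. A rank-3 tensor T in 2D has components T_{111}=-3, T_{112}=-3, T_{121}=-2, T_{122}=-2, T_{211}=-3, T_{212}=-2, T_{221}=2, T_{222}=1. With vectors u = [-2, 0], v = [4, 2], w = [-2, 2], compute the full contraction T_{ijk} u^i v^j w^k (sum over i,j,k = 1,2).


S = sum over i,j,k of T_{ijk} u_i v_j w_k. Expanding all 8 terms:
T_{111}*u_1*v_1*w_1 = -3*-2*4*-2 = -48  (running total: -48)
T_{112}*u_1*v_1*w_2 = -3*-2*4*2 = 48  (running total: 0)
T_{121}*u_1*v_2*w_1 = -2*-2*2*-2 = -16  (running total: -16)
T_{122}*u_1*v_2*w_2 = -2*-2*2*2 = 16  (running total: 0)
T_{211}*u_2*v_1*w_1 = -3*0*4*-2 = 0  (running total: 0)
T_{212}*u_2*v_1*w_2 = -2*0*4*2 = 0  (running total: 0)
T_{221}*u_2*v_2*w_1 = 2*0*2*-2 = 0  (running total: 0)
T_{222}*u_2*v_2*w_2 = 1*0*2*2 = 0  (running total: 0)
S = 0

0


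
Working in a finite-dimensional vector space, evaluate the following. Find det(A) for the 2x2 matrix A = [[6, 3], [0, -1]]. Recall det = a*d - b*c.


For a 2x2 matrix [[a, b], [c, d]], det = a*d - b*c.
a = 6, b = 3, c = 0, d = -1
a*d = 6 * -1 = -6
b*c = 3 * 0 = 0
det = -6 - 0 = -6

-6


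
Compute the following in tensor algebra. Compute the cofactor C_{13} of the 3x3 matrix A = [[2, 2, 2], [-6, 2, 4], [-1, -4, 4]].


To find cofactor C_{13}, delete row 1 and column 3.
The resulting 2x2 submatrix is: [[-6, 2], [-1, -4]]
Minor M_{13} = -6*-4 - 2*-1
  = 24 - -2 = 26
Sign = (-1)^(1+3) = (-1)^4 = 1
Cofactor C_{13} = 1 * 26 = 26

26


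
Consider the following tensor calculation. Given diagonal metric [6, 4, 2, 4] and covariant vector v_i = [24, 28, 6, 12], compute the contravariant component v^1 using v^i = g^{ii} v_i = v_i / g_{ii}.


To raise an index with a diagonal metric: v^i = v_i / g_{ii}.
For index 1: v_1 = 24, g_{11} = 6
v^1 = 24 / 6 = 4

4


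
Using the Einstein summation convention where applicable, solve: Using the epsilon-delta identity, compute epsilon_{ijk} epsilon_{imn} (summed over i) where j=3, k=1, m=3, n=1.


Using the identity: epsilon_{ijk} epsilon_{imn} = delta_{jm} delta_{kn} - delta_{jn} delta_{km}.
delta_{33} = 1
delta_{11} = 1
delta_{31} = 0
delta_{13} = 0
Result = 1 * 1 - 0 * 0 = 1 - 0 = 1

1


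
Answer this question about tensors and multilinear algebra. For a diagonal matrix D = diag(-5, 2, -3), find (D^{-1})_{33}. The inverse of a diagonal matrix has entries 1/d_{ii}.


For a diagonal matrix, the inverse has entries (D^{-1})_{ii} = 1/d_{ii}.
The diagonal entries are: d_{11} = -5, d_{22} = 2, d_{33} = -3
We need (D^{-1})_{33} = 1/d_{33} = 1/-3 = -1/3

-1/3


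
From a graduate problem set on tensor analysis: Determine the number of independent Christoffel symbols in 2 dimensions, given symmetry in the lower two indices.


Christoffel symbols Gamma^k_{ij} are symmetric in i,j, so there are d * d(d+1)/2 independent symbols.
d = 2
d(d+1)/2 = 2 * 3 / 2 = 3
Total = 2 * 3 = 6

6


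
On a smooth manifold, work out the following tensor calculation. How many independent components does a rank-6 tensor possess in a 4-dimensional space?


The number of components of a rank-r tensor in d dimensions is d^r.
Here d = 4 and r = 6.
4^6 = 4096

4096


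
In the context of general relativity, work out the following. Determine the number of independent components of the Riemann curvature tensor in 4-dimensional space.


The Riemann tensor in d dimensions has d^2(d^2 - 1)/12 independent components.
d = 4, so d^2 = 16
d^2 - 1 = 15
d^2(d^2 - 1) = 16 * 15 = 240
Divide by 12: 240 / 12 = 20

20


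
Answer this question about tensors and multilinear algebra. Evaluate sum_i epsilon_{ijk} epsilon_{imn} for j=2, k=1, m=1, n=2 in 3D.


Using the identity: epsilon_{ijk} epsilon_{imn} = delta_{jm} delta_{kn} - delta_{jn} delta_{km}.
delta_{21} = 0
delta_{12} = 0
delta_{22} = 1
delta_{11} = 1
Result = 0 * 0 - 1 * 1 = 0 - 1 = -1

-1


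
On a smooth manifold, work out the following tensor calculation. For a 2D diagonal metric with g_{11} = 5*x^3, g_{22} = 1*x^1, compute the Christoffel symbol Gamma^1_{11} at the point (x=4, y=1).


For a diagonal metric, Gamma^k_{ij} = (1/2) g^{kk} (dg_{ik}/dx_j + dg_{jk}/dx_i - dg_{ij}/dx_k).
The metric is diagonal, so g_{ab} = 0 for a != b.
At the given point: g_{11} = 320, g_{22} = 4
g^{11} = 1/320
dg_{11}/dx_1 = dg_{11}/dx_1 = 240
dg_{11}/dx_1 = dg_{11}/dx_1 = 240
dg_{11}/dx_1 = dg_{11}/dx_1 = 240
Numerator = 240 + 240 - 240 = 240
Gamma^1_{11} = 240 / (2 * 320) = 3/8

3/8


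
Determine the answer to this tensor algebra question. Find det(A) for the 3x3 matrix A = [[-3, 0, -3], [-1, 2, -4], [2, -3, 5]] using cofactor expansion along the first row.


Expanding along the first row, det(A) = a11*M_11 - a12*M_12 + a13*M_13, where M_1j is the (1,j) minor.
Minor M_11 = 2*5 - -4*-3 = -2
Minor M_12 = -1*5 - -4*2 = 3
Minor M_13 = -1*-3 - 2*2 = -1
det = -3*(-2) - 0*(3) + -3*(-1)
    = 6 - 0 + 3
    = 9

9


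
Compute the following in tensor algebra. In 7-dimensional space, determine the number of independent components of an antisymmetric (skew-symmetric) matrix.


An antisymmetric rank-2 tensor satisfies A_{ij} = -A_{ji}, so diagonal entries are zero.
The independent components are the upper-triangular entries: C(n, 2) = n(n-1)/2.
n = 7
C(7, 2) = 7 * 6 / 2 = 42 / 2 = 21

21


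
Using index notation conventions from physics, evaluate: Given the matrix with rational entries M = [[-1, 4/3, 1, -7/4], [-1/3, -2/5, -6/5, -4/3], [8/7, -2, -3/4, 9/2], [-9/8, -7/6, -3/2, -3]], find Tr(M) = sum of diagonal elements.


The trace is the sum of diagonal entries.
Diagonal: M[1,1] = -1, M[2,2] = -2/5, M[3,3] = -3/4, M[4,4] = -3
Tr(M) = -1 + -2/5 + -3/4 + -3
Computing step by step:
After adding M[1,1]: -1
After adding M[2,2]: -7/5
After adding M[3,3]: -43/20
After adding M[4,4]: -103/20
Tr(M) = -103/20

-103/20


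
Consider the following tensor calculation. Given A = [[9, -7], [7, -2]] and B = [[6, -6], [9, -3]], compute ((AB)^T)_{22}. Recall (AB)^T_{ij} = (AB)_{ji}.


(AB)^T_{ij} = (AB)_{ji} = sum_k A_{jk} B_{ki}.
For i=2, j=2 we need (AB)_{22}:
A_{21} * B_{12} = 7 * -6 = -42
A_{22} * B_{22} = -2 * -3 = 6
Sum = -42 + 6 = -36

-36


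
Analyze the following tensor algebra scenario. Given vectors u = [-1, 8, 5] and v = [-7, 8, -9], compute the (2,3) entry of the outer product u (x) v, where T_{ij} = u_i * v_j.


The outer product entry T_{ij} = u_i * v_j.
We need i=2, j=3.
u_2 = 8, v_3 = -9
T_{2,3} = 8 * -9 = -72

-72


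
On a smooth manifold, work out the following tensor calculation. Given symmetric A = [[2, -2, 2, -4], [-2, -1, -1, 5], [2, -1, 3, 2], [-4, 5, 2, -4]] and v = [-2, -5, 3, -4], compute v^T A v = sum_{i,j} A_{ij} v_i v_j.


First compute Av:
(Av)_1 = 2*-2 + -2*-5 + 2*3 + -4*-4 = 28
(Av)_2 = -2*-2 + -1*-5 + -1*3 + 5*-4 = -14
(Av)_3 = 2*-2 + -1*-5 + 3*3 + 2*-4 = 2
(Av)_4 = -4*-2 + 5*-5 + 2*3 + -4*-4 = 5
Av = [28, -14, 2, 5]
Then v^T (Av) = -2*28 + -5*-14 + 3*2 + -4*5
= -56 + 70 + 6 + -20 = 0

0


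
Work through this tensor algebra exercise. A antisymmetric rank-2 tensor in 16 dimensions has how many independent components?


A antisymmetric rank-2 tensor in d dimensions has d(d-1)/2 independent components.
d = 16
d(d-1)/2 = 16 * 15 / 2 = 240 / 2 = 120

120


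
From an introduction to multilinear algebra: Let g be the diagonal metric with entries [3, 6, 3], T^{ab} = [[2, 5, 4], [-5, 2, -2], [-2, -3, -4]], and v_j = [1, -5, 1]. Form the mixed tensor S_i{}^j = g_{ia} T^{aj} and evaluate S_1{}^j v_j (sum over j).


Step 1: lower the first index. For a diagonal metric, g_{ia} T^{aj} = g_{ii} T^{ij} (no sum on i).
g_{11} = 3
S_1{}^1 = 3 * T^{11} = 3 * 2 = 6
S_1{}^2 = 3 * T^{12} = 3 * 5 = 15
S_1{}^3 = 3 * T^{13} = 3 * 4 = 12
Step 2: contract S_1{}^j with v_j.
S_1{}^1 * v_1 = 6 * 1 = 6
S_1{}^2 * v_2 = 15 * -5 = -75
S_1{}^3 * v_3 = 12 * 1 = 12
Result = 6 + -75 + 12 = -57

-57


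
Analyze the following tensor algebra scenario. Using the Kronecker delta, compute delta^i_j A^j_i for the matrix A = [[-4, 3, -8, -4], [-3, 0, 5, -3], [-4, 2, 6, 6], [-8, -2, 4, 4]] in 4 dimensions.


The contraction (trace) of a rank-2 tensor is the sum of its diagonal elements.
Diagonal entries: A[1,1] = -4, A[2,2] = 0, A[3,3] = 6, A[4,4] = 4
Tr(A) = -4 + 0 + 6 + 4 = 6

6


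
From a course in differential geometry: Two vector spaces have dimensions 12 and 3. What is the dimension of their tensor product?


The dimension of a tensor product is the product of dimensions.
dim(V) = 12, dim(W) = 3
dim(V (x) W) = 12 * 3 = 36

36


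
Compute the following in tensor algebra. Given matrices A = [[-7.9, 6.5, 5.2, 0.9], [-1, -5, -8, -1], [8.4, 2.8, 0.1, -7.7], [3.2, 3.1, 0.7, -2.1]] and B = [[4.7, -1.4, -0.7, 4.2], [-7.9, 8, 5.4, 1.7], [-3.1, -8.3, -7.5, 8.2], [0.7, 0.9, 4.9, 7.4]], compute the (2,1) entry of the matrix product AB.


(AB)_{ij} = sum_k A_{ik} B_{kj}.
For i=2, j=1:
A_{21} * B_{11} = -1 * 4.7 = -4.7
A_{22} * B_{21} = -5 * -7.9 = 39.5
A_{23} * B_{31} = -8 * -3.1 = 24.8
A_{24} * B_{41} = -1 * 0.7 = -0.7
Sum = -4.7 + 39.5 + 24.8 + -0.7 = 58.9

58.9


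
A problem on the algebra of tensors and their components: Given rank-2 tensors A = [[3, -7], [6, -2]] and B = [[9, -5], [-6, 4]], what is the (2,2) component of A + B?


Tensor addition is component-wise: (A + B)_{ij} = A_{ij} + B_{ij}.
A_{22} = -2
B_{22} = 4
(A + B)_{22} = -2 + 4 = 2

2


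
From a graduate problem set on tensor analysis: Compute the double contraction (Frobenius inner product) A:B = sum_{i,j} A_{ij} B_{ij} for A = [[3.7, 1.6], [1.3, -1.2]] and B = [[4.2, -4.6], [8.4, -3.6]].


A:B = sum over all i,j of A_{ij} * B_{ij}.
Row 1: 3.7*4.2=15.54, 1.6*-4.6=-7.36 => row sum = 8.18
Row 2: 1.3*8.4=10.92, -1.2*-3.6=4.32 => row sum = 15.24
Total = 8.18 + 15.24 = 23.42

23.42


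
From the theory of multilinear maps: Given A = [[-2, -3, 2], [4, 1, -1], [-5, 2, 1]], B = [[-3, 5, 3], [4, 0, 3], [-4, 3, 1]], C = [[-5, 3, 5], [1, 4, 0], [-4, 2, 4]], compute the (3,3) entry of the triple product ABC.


(ABC)_{33} = sum_m (AB)_{3m} C_{m3}. First compute row 3 of AB.
(AB)_{31} = -5*-3 + 2*4 + 1*-4 = 19
(AB)_{32} = -5*5 + 2*0 + 1*3 = -22
(AB)_{33} = -5*3 + 2*3 + 1*1 = -8
Now contract with column 3 of C:
(AB)_{31} * C_{13} = 19 * 5 = 95
(AB)_{32} * C_{23} = -22 * 0 = 0
(AB)_{33} * C_{33} = -8 * 4 = -32
(ABC)_{33} = 95 + 0 + -32 = 63

63


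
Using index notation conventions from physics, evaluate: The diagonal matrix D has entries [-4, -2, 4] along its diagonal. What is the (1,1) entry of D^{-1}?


For a diagonal matrix, the inverse has entries (D^{-1})_{ii} = 1/d_{ii}.
The diagonal entries are: d_{11} = -4, d_{22} = -2, d_{33} = 4
We need (D^{-1})_{11} = 1/d_{11} = 1/-4 = -1/4

-1/4


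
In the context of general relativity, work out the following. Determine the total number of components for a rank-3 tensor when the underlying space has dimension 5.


The number of components of a rank-r tensor in d dimensions is d^r.
Here d = 5 and r = 3.
5^3 = 125

125


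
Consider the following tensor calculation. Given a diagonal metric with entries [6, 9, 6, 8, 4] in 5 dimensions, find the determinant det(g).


For a diagonal metric, the determinant is the product of diagonal entries.
Diagonal entries: 6, 9, 6, 8, 4
det(g) = 6 * 9 * 6 * 8 * 4 = 10368

10368


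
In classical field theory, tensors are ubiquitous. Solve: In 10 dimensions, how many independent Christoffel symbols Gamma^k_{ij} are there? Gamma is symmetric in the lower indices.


Christoffel symbols Gamma^k_{ij} are symmetric in i,j, so there are d * d(d+1)/2 independent symbols.
d = 10
d(d+1)/2 = 10 * 11 / 2 = 55
Total = 10 * 55 = 550

550


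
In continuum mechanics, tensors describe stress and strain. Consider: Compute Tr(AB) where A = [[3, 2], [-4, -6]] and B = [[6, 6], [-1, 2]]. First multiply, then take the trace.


Tr(AB) = sum_i (AB)_{ii} where (AB)_{ii} = sum_k A_{ik} B_{ki}.
(AB)_{11} = 3*6 + 2*-1 = 16
(AB)_{22} = -4*6 + -6*2 = -36
Tr(AB) = 16 + -36 = -20

-20


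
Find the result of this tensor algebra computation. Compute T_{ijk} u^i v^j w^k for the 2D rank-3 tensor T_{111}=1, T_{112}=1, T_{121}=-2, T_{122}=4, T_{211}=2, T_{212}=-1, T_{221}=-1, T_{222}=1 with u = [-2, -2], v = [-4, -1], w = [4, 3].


S = sum over i,j,k of T_{ijk} u_i v_j w_k. Expanding all 8 terms:
T_{111}*u_1*v_1*w_1 = 1*-2*-4*4 = 32  (running total: 32)
T_{112}*u_1*v_1*w_2 = 1*-2*-4*3 = 24  (running total: 56)
T_{121}*u_1*v_2*w_1 = -2*-2*-1*4 = -16  (running total: 40)
T_{122}*u_1*v_2*w_2 = 4*-2*-1*3 = 24  (running total: 64)
T_{211}*u_2*v_1*w_1 = 2*-2*-4*4 = 64  (running total: 128)
T_{212}*u_2*v_1*w_2 = -1*-2*-4*3 = -24  (running total: 104)
T_{221}*u_2*v_2*w_1 = -1*-2*-1*4 = -8  (running total: 96)
T_{222}*u_2*v_2*w_2 = 1*-2*-1*3 = 6  (running total: 102)
S = 102

102


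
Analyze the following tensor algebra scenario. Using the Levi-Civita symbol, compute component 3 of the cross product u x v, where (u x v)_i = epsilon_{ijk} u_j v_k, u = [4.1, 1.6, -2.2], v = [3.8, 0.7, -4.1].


(u x v)_3 = sum_{j,k} epsilon_{3jk} u_j v_k. Only permutations of (1,2,3) contribute; the two non-zero terms are:
eps_{312} u_1 v_2 = 1 * 4.1 * 0.7 = 2.87
eps_{321} u_2 v_1 = -1 * 1.6 * 3.8 = -6.08
(u x v)_3 = -3.21

-3.21


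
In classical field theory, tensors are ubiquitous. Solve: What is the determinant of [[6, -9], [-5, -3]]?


For a 2x2 matrix [[a, b], [c, d]], det = a*d - b*c.
a = 6, b = -9, c = -5, d = -3
a*d = 6 * -3 = -18
b*c = -9 * -5 = 45
det = -18 - 45 = -63

-63


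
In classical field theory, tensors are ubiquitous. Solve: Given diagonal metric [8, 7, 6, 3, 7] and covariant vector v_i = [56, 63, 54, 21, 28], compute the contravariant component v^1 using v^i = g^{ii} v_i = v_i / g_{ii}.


To raise an index with a diagonal metric: v^i = v_i / g_{ii}.
For index 1: v_1 = 56, g_{11} = 8
v^1 = 56 / 8 = 7

7


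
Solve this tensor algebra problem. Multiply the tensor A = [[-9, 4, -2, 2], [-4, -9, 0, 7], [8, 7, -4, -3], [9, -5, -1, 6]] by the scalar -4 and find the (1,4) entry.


Scalar multiplication: (cA)_{ij} = c * A_{ij}.
c = -4
A_{14} = 2
(cA)_{14} = -4 * 2 = -8

-8


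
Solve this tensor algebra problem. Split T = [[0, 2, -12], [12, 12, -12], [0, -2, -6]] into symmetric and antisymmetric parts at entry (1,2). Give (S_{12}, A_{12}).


T_{12} = 2
T_{21} = 12
S_{12} = (2 + 12)/2 = 14/2 = 7
A_{12} = (2 - 12)/2 = -10/2 = -5
Check: S + A = 7 + -5 = 2 = T_{12}.

(7, -5)


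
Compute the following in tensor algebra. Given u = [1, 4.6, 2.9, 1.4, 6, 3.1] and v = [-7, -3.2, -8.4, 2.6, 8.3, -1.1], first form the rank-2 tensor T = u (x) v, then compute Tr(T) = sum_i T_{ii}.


The outer product gives T_{ij} = u_i v_j.
The trace (contraction) is Tr(T) = sum_i T_{ii} = sum_i u_i v_i.
Diagonal entries:
T_{11} = u_1 * v_1 = 1 * -7 = -7
T_{22} = u_2 * v_2 = 4.6 * -3.2 = -14.72
T_{33} = u_3 * v_3 = 2.9 * -8.4 = -24.36
T_{44} = u_4 * v_4 = 1.4 * 2.6 = 3.64
T_{55} = u_5 * v_5 = 6 * 8.3 = 49.8
T_{66} = u_6 * v_6 = 3.1 * -1.1 = -3.41
Tr(T) = -7 + -14.72 + -24.36 + 3.64 + 49.8 + -3.41 = 3.95

3.95


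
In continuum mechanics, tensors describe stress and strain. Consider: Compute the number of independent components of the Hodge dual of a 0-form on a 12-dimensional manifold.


The Hodge dual of a p-form on an n-dimensional manifold is an (n-p)-form.
n = 12, p = 0, so dual degree = 12 - 0 = 12
The number of components is C(n, n-p) = C(12, 12) = 1

1


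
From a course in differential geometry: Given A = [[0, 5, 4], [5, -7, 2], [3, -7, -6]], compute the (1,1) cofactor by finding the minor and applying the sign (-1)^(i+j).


To find cofactor C_{11}, delete row 1 and column 1.
The resulting 2x2 submatrix is: [[-7, 2], [-7, -6]]
Minor M_{11} = -7*-6 - 2*-7
  = 42 - -14 = 56
Sign = (-1)^(1+1) = (-1)^2 = 1
Cofactor C_{11} = 1 * 56 = 56

56


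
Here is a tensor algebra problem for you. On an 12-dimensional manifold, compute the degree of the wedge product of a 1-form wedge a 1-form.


The degree of a wedge product is the sum of the degrees of the individual forms.
Degrees: 1, 1
Total degree = 1 + 1 = 2

2


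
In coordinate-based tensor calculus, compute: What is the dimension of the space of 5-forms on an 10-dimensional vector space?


The dimension of the space of p-forms on an n-dimensional space is C(n, p).
n = 10, p = 5
C(10, 5) = 10! / (5! * 5!) = 252

252


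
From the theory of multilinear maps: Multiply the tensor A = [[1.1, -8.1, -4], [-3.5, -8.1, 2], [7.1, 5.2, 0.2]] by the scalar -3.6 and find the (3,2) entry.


Scalar multiplication: (cA)_{ij} = c * A_{ij}.
c = -3.6
A_{32} = 5.2
(cA)_{32} = -3.6 * 5.2 = -18.72

-18.72


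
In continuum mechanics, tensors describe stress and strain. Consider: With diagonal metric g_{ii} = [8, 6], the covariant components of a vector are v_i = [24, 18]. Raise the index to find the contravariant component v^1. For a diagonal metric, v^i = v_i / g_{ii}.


To raise an index with a diagonal metric: v^i = v_i / g_{ii}.
For index 1: v_1 = 24, g_{11} = 8
v^1 = 24 / 8 = 3

3


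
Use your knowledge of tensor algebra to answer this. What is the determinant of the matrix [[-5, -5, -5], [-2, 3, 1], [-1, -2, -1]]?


Expanding along the first row, det(A) = a11*M_11 - a12*M_12 + a13*M_13, where M_1j is the (1,j) minor.
Minor M_11 = 3*-1 - 1*-2 = -1
Minor M_12 = -2*-1 - 1*-1 = 3
Minor M_13 = -2*-2 - 3*-1 = 7
det = -5*(-1) - -5*(3) + -5*(7)
    = 5 - -15 + -35
    = -15

-15


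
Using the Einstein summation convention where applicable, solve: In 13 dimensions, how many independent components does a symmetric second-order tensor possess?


A symmetric rank-2 tensor in d dimensions has d(d+1)/2 independent components.
d = 13
d(d+1)/2 = 13 * 14 / 2 = 182 / 2 = 91

91


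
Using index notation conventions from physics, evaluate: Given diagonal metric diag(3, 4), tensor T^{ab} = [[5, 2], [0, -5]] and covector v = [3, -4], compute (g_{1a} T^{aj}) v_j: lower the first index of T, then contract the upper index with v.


Step 1: lower the first index. For a diagonal metric, g_{ia} T^{aj} = g_{ii} T^{ij} (no sum on i).
g_{11} = 3
S_1{}^1 = 3 * T^{11} = 3 * 5 = 15
S_1{}^2 = 3 * T^{12} = 3 * 2 = 6
Step 2: contract S_1{}^j with v_j.
S_1{}^1 * v_1 = 15 * 3 = 45
S_1{}^2 * v_2 = 6 * -4 = -24
Result = 45 + -24 = 21

21


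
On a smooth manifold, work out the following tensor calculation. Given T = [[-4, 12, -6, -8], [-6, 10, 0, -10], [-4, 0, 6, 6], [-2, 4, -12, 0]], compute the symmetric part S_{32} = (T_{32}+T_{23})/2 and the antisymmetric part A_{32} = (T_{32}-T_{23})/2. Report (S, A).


T_{32} = 0
T_{23} = 0
S_{32} = (0 + 0)/2 = 0/2 = 0
A_{32} = (0 - 0)/2 = 0/2 = 0
Check: S + A = 0 + 0 = 0 = T_{32}.

(0, 0)


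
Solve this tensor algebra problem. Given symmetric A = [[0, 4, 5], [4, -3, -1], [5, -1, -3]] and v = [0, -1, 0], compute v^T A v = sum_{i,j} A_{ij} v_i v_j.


First compute Av:
(Av)_1 = 0*0 + 4*-1 + 5*0 = -4
(Av)_2 = 4*0 + -3*-1 + -1*0 = 3
(Av)_3 = 5*0 + -1*-1 + -3*0 = 1
Av = [-4, 3, 1]
Then v^T (Av) = 0*-4 + -1*3 + 0*1
= 0 + -3 + 0 = -3

-3


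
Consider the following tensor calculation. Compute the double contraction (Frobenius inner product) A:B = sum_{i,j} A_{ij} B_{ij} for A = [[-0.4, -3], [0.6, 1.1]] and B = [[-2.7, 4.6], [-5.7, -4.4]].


A:B = sum over all i,j of A_{ij} * B_{ij}.
Row 1: -0.4*-2.7=1.08, -3*4.6=-13.8 => row sum = -12.72
Row 2: 0.6*-5.7=-3.42, 1.1*-4.4=-4.84 => row sum = -8.26
Total = -12.72 + -8.26 = -20.98

-20.98


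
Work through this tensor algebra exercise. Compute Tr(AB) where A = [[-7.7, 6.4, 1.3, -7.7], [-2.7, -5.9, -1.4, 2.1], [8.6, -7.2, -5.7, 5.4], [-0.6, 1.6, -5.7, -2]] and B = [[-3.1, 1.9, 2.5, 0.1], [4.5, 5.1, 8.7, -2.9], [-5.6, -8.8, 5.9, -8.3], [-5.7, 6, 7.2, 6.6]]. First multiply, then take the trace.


Tr(AB) = sum_i (AB)_{ii} where (AB)_{ii} = sum_k A_{ik} B_{ki}.
(AB)_{11} = -7.7*-3.1 + 6.4*4.5 + 1.3*-5.6 + -7.7*-5.7 = 89.28
(AB)_{22} = -2.7*1.9 + -5.9*5.1 + -1.4*-8.8 + 2.1*6 = -10.3
(AB)_{33} = 8.6*2.5 + -7.2*8.7 + -5.7*5.9 + 5.4*7.2 = -35.89
(AB)_{44} = -0.6*0.1 + 1.6*-2.9 + -5.7*-8.3 + -2*6.6 = 29.41
Tr(AB) = 89.28 + -10.3 + -35.89 + 29.41 = 72.5

72.5


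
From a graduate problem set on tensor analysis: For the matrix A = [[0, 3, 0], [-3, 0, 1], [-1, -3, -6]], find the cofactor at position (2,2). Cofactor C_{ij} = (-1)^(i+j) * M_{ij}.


To find cofactor C_{22}, delete row 2 and column 2.
The resulting 2x2 submatrix is: [[0, 0], [-1, -6]]
Minor M_{22} = 0*-6 - 0*-1
  = 0 - 0 = 0
Sign = (-1)^(2+2) = (-1)^4 = 1
Cofactor C_{22} = 1 * 0 = 0

0


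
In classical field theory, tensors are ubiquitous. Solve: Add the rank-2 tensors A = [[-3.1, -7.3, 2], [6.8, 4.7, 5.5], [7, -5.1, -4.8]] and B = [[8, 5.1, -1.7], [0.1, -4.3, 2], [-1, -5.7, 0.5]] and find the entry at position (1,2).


Tensor addition is component-wise: (A + B)_{ij} = A_{ij} + B_{ij}.
A_{12} = -7.3
B_{12} = 5.1
(A + B)_{12} = -7.3 + 5.1 = -2.2

-2.2


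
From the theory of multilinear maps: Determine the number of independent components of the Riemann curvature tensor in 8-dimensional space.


The Riemann tensor in d dimensions has d^2(d^2 - 1)/12 independent components.
d = 8, so d^2 = 64
d^2 - 1 = 63
d^2(d^2 - 1) = 64 * 63 = 4032
Divide by 12: 4032 / 12 = 336

336


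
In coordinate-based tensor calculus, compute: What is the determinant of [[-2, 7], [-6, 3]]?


For a 2x2 matrix [[a, b], [c, d]], det = a*d - b*c.
a = -2, b = 7, c = -6, d = 3
a*d = -2 * 3 = -6
b*c = 7 * -6 = -42
det = -6 - -42 = 36

36


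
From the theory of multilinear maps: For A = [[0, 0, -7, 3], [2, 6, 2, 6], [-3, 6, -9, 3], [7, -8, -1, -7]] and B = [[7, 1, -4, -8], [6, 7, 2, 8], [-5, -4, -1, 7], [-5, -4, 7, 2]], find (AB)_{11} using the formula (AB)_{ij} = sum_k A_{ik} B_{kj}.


(AB)_{ij} = sum_k A_{ik} B_{kj}.
For i=1, j=1:
A_{11} * B_{11} = 0 * 7 = 0
A_{12} * B_{21} = 0 * 6 = 0
A_{13} * B_{31} = -7 * -5 = 35
A_{14} * B_{41} = 3 * -5 = -15
Sum = 0 + 0 + 35 + -15 = 20

20


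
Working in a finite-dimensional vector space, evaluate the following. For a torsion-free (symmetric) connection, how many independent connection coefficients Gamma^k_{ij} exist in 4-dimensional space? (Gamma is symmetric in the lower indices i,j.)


Christoffel symbols Gamma^k_{ij} are symmetric in i,j, so there are d * d(d+1)/2 independent symbols.
d = 4
d(d+1)/2 = 4 * 5 / 2 = 10
Total = 4 * 10 = 40

40


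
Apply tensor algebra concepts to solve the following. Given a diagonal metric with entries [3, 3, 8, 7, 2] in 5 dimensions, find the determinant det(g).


For a diagonal metric, the determinant is the product of diagonal entries.
Diagonal entries: 3, 3, 8, 7, 2
det(g) = 3 * 3 * 8 * 7 * 2 = 1008

1008


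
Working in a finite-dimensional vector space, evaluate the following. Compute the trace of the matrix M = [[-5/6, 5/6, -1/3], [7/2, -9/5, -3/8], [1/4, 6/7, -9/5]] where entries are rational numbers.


The trace is the sum of diagonal entries.
Diagonal: M[1,1] = -5/6, M[2,2] = -9/5, M[3,3] = -9/5
Tr(M) = -5/6 + -9/5 + -9/5
Computing step by step:
After adding M[1,1]: -5/6
After adding M[2,2]: -79/30
After adding M[3,3]: -133/30
Tr(M) = -133/30

-133/30


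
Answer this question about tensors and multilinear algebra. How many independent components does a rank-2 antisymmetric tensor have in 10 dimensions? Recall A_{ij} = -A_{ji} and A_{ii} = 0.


An antisymmetric rank-2 tensor satisfies A_{ij} = -A_{ji}, so diagonal entries are zero.
The independent components are the upper-triangular entries: C(n, 2) = n(n-1)/2.
n = 10
C(10, 2) = 10 * 9 / 2 = 90 / 2 = 45

45


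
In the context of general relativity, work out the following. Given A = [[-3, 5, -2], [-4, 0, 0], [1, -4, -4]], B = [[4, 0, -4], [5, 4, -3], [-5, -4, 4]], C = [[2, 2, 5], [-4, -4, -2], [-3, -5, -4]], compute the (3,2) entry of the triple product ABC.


(ABC)_{32} = sum_m (AB)_{3m} C_{m2}. First compute row 3 of AB.
(AB)_{31} = 1*4 + -4*5 + -4*-5 = 4
(AB)_{32} = 1*0 + -4*4 + -4*-4 = 0
(AB)_{33} = 1*-4 + -4*-3 + -4*4 = -8
Now contract with column 2 of C:
(AB)_{31} * C_{12} = 4 * 2 = 8
(AB)_{32} * C_{22} = 0 * -4 = 0
(AB)_{33} * C_{32} = -8 * -5 = 40
(ABC)_{32} = 8 + 0 + 40 = 48

48


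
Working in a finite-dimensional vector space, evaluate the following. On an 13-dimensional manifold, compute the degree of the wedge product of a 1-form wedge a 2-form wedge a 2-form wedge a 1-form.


The degree of a wedge product is the sum of the degrees of the individual forms.
Degrees: 1, 2, 2, 1
Total degree = 1 + 2 + 2 + 1 = 6

6


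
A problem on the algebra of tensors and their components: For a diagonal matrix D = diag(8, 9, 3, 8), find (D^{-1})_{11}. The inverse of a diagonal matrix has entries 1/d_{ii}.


For a diagonal matrix, the inverse has entries (D^{-1})_{ii} = 1/d_{ii}.
The diagonal entries are: d_{11} = 8, d_{22} = 9, d_{33} = 3, d_{44} = 8
We need (D^{-1})_{11} = 1/d_{11} = 1/8 = 1/8

1/8


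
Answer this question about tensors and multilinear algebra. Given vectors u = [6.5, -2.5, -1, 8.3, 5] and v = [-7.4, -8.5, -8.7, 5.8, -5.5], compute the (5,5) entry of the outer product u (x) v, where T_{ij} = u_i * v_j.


The outer product entry T_{ij} = u_i * v_j.
We need i=5, j=5.
u_5 = 5, v_5 = -5.5
T_{5,5} = 5 * -5.5 = -27.5

-27.5


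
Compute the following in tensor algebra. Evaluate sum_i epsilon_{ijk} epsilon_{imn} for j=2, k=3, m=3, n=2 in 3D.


Using the identity: epsilon_{ijk} epsilon_{imn} = delta_{jm} delta_{kn} - delta_{jn} delta_{km}.
delta_{23} = 0
delta_{32} = 0
delta_{22} = 1
delta_{33} = 1
Result = 0 * 0 - 1 * 1 = 0 - 1 = -1

-1


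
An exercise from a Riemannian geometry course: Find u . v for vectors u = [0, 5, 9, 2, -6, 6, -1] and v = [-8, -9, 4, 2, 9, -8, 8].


The inner product u . v = sum of u_i * v_i.
Term-by-term: 0 * -8, 5 * -9, 9 * 4, 2 * 2, -6 * 9, 6 * -8, -1 * 8
Products: 0, -45, 36, 4, -54, -48, -8
Sum = 0 + -45 + 36 + 4 + -54 + -48 + -8 = -115

-115


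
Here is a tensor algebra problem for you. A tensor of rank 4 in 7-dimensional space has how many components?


The number of components of a rank-r tensor in d dimensions is d^r.
Here d = 7 and r = 4.
7^4 = 2401

2401


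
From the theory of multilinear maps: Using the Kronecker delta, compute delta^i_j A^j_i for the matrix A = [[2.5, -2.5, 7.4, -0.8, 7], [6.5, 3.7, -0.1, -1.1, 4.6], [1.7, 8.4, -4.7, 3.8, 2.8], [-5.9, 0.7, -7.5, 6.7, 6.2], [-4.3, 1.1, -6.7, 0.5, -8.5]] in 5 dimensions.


The contraction (trace) of a rank-2 tensor is the sum of its diagonal elements.
Diagonal entries: A[1,1] = 2.5, A[2,2] = 3.7, A[3,3] = -4.7, A[4,4] = 6.7, A[5,5] = -8.5
Tr(A) = 2.5 + 3.7 + -4.7 + 6.7 + -8.5 = -0.3

-0.3


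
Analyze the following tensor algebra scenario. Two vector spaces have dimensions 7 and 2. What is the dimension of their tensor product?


The dimension of a tensor product is the product of dimensions.
dim(V) = 7, dim(W) = 2
dim(V (x) W) = 7 * 2 = 14

14


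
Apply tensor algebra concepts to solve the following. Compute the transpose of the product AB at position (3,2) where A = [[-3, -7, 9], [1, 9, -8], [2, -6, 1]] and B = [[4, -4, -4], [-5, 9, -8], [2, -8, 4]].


(AB)^T_{ij} = (AB)_{ji} = sum_k A_{jk} B_{ki}.
For i=3, j=2 we need (AB)_{23}:
A_{21} * B_{13} = 1 * -4 = -4
A_{22} * B_{23} = 9 * -8 = -72
A_{23} * B_{33} = -8 * 4 = -32
Sum = -4 + -72 + -32 = -108

-108


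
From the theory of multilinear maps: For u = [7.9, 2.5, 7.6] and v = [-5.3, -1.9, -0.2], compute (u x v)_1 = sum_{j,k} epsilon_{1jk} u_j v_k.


(u x v)_1 = sum_{j,k} epsilon_{1jk} u_j v_k. Only permutations of (1,2,3) contribute; the two non-zero terms are:
eps_{123} u_2 v_3 = 1 * 2.5 * -0.2 = -0.5
eps_{132} u_3 v_2 = -1 * 7.6 * -1.9 = 14.44
(u x v)_1 = 13.94

13.94
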